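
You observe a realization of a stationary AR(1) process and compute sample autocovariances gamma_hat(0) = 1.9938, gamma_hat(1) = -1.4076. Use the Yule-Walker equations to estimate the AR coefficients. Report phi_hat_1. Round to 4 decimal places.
\hat\phi_{1} = -0.7060

The Yule-Walker equations for an AR(p) process read, in matrix form,
  Gamma_p phi = r_p,   with   (Gamma_p)_{ij} = gamma(|i - j|),
                       (r_p)_i = gamma(i),   i,j = 1..p.
Substitute the sample gammas (Toeplitz matrix and right-hand side of size 1):
  Gamma_p = [[1.9938]]
  r_p     = [-1.4076]
With p = 1 this is the single equation gamma(0) phi_1 = gamma(1):
  phi_hat_1 = gamma(1) / gamma(0) = -1.4076 / 1.9938 = -0.7060.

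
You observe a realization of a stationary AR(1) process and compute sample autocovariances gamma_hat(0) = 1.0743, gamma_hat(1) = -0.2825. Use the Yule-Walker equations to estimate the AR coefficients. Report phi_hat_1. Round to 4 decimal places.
\hat\phi_{1} = -0.2630

The Yule-Walker equations for an AR(p) process read, in matrix form,
  Gamma_p phi = r_p,   with   (Gamma_p)_{ij} = gamma(|i - j|),
                       (r_p)_i = gamma(i),   i,j = 1..p.
Substitute the sample gammas (Toeplitz matrix and right-hand side of size 1):
  Gamma_p = [[1.0743]]
  r_p     = [-0.2825]
With p = 1 this is the single equation gamma(0) phi_1 = gamma(1):
  phi_hat_1 = gamma(1) / gamma(0) = -0.2825 / 1.0743 = -0.2630.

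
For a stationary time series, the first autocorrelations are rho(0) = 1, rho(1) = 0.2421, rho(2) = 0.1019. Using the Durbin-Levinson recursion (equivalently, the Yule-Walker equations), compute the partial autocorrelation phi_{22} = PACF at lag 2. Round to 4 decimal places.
\phi_{22} = 0.0460

The PACF at lag k is phi_{kk}, the last component of the solution
to the Yule-Walker system G_k phi = r_k where
  (G_k)_{ij} = rho(|i - j|), (r_k)_i = rho(i), i,j = 1..k.
Equivalently, Durbin-Levinson gives phi_{kk} iteratively:
  phi_{11} = rho(1)
  phi_{kk} = [rho(k) - sum_{j=1..k-1} phi_{k-1,j} rho(k-j)]
            / [1 - sum_{j=1..k-1} phi_{k-1,j} rho(j)],
  phi_{k,j} = phi_{k-1,j} - phi_{kk} phi_{k-1,k-j},  j = 1..k-1.
Step k = 1:
  phi_11 = rho(1) = 0.2421.
Step k = 2:
  phi_22 = [rho(2) - phi_11 rho(1)] / [1 - phi_11 rho(1)] = [0.1019 - (0.2421)(0.2421)] / [1 - (0.2421)(0.2421)]
         = 0.04328759 / 0.94138759 = 0.046.
Therefore phi_{22} = 0.0460.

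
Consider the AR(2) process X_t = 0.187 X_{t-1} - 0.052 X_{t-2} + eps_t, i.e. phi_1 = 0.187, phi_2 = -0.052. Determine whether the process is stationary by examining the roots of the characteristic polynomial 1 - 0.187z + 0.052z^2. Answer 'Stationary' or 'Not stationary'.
\text{Stationary}

The AR(p) characteristic polynomial is P(z) = 1 - 0.187z + 0.052z^2.
Stationarity requires all roots to lie outside the unit circle, i.e. |z| > 1 for every root.
Set 1 + (-0.187) z + (0.052) z^2 = 0, i.e. a z^2 + b z + c = 0 with a = 0.052, b = -0.187, c = 1.
Discriminant D = b^2 - 4ac = (-0.187)^2 - 4*(0.052)*1 = 0.034969 - (0.208) = -0.173031.
D < 0, so the roots are the complex-conjugate pair z = (-b +/- i sqrt(-D)) / (2a) = 1.7981 +/- 3.9997i.
For a conjugate pair |z|^2 = z * conj(z) = (product of roots) = c/a = 1/(0.052) = 19.230769, so |z| = sqrt(19.230769) = 4.3853 for both roots.
Moduli of all roots: 4.3853, 4.3853.
All moduli strictly greater than 1? Yes.
Verdict: Stationary.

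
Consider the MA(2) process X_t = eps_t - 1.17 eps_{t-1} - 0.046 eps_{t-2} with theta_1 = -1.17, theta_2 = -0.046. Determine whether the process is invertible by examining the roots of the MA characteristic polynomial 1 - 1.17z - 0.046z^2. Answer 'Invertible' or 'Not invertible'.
\text{Not invertible}

The MA(q) characteristic polynomial is P(z) = 1 - 1.17z - 0.046z^2.
Invertibility requires all roots to lie outside the unit circle, i.e. |z| > 1 for every root.
Set 1 + (-1.17) z + (-0.046) z^2 = 0, i.e. a z^2 + b z + c = 0 with a = -0.046, b = -1.17, c = 1.
Discriminant D = b^2 - 4ac = (-1.17)^2 - 4*(-0.046)*1 = 1.3689 - (-0.184) = 1.5529.
D >= 0, so the roots are real: z = (-b +/- sqrt(D)) / (2a) = (1.17 +/- 1.246154) / (-0.092).
  z_1 = (1.17 + 1.246154) / (-0.092) = -26.2625,   |z_1| = 26.2625.
  z_2 = (1.17 - 1.246154) / (-0.092) = 0.8278,   |z_2| = 0.8278.
Moduli of all roots: 26.2625, 0.8278.
All moduli strictly greater than 1? No.
Verdict: Not invertible.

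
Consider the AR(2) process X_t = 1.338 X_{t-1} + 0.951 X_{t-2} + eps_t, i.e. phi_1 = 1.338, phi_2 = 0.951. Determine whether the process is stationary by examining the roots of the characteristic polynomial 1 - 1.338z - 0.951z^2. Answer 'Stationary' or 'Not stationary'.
\text{Not stationary}

The AR(p) characteristic polynomial is P(z) = 1 - 1.338z - 0.951z^2.
Stationarity requires all roots to lie outside the unit circle, i.e. |z| > 1 for every root.
Set 1 + (-1.338) z + (-0.951) z^2 = 0, i.e. a z^2 + b z + c = 0 with a = -0.951, b = -1.338, c = 1.
Discriminant D = b^2 - 4ac = (-1.338)^2 - 4*(-0.951)*1 = 1.790244 - (-3.804) = 5.594244.
D >= 0, so the roots are real: z = (-b +/- sqrt(D)) / (2a) = (1.338 +/- 2.365215) / (-1.902).
  z_1 = (1.338 + 2.365215) / (-1.902) = -1.947,   |z_1| = 1.947.
  z_2 = (1.338 - 2.365215) / (-1.902) = 0.5401,   |z_2| = 0.5401.
Moduli of all roots: 1.9470, 0.5401.
All moduli strictly greater than 1? No.
Verdict: Not stationary.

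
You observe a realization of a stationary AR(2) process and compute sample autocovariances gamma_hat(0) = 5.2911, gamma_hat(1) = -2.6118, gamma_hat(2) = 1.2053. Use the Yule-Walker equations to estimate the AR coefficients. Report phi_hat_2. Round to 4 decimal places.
\hat\phi_{2} = -0.0210

The Yule-Walker equations for an AR(p) process read, in matrix form,
  Gamma_p phi = r_p,   with   (Gamma_p)_{ij} = gamma(|i - j|),
                       (r_p)_i = gamma(i),   i,j = 1..p.
Substitute the sample gammas (Toeplitz matrix and right-hand side of size 2):
  Gamma_p = [[5.2911, -2.6118], [-2.6118, 5.2911]]
  r_p     = [-2.6118, 1.2053]
Written out:
  5.2911 phi_1 - 2.6118 phi_2 = -2.6118
  -2.6118 phi_1 + 5.2911 phi_2 = 1.2053
Solve by Cramer's rule:
  det = gamma(0)^2 - gamma(1)^2 = (5.2911)^2 - (-2.6118)^2 = 27.99573921 - 6.82149924 = 21.17423997
  phi_hat_1 = [gamma(1) gamma(0) - gamma(1) gamma(2)] / det = [(-2.6118)(5.2911) - (-2.6118)(1.2053)] / 21.17423997 = -10.67129244 / 21.17423997 = -0.504
  phi_hat_2 = [gamma(0) gamma(2) - gamma(1)^2] / det = [(5.2911)(1.2053) - (-2.6118)^2] / 21.17423997 = -0.44413641 / 21.17423997 = -0.021
So phi_hat = [-0.5040, -0.0210].
Therefore phi_hat_2 = -0.0210.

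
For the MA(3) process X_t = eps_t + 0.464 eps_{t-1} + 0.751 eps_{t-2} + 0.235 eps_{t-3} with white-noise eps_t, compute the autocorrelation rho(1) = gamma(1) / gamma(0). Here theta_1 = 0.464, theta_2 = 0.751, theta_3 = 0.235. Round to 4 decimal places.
\rho(1) = 0.5391

For an MA(q) process with theta_0 = 1, the autocovariance is
  gamma(k) = sigma^2 * sum_{i=0..q-k} theta_i * theta_{i+k},
and rho(k) = gamma(k) / gamma(0). Sigma^2 cancels.
  numerator   = (1)*(0.464) + (0.464)*(0.751) + (0.751)*(0.235) = 0.988949.
  denominator = (1)^2 + (0.464)^2 + (0.751)^2 + (0.235)^2 = 1.834522.
  rho(1) = 0.988949 / 1.834522 = 0.5391.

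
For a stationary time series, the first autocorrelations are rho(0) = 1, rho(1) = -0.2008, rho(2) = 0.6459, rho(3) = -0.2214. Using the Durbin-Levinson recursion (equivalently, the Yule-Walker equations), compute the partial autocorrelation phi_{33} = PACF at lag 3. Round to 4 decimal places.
\phi_{33} = -0.0811

The PACF at lag k is phi_{kk}, the last component of the solution
to the Yule-Walker system G_k phi = r_k where
  (G_k)_{ij} = rho(|i - j|), (r_k)_i = rho(i), i,j = 1..k.
Equivalently, Durbin-Levinson gives phi_{kk} iteratively:
  phi_{11} = rho(1)
  phi_{kk} = [rho(k) - sum_{j=1..k-1} phi_{k-1,j} rho(k-j)]
            / [1 - sum_{j=1..k-1} phi_{k-1,j} rho(j)],
  phi_{k,j} = phi_{k-1,j} - phi_{kk} phi_{k-1,k-j},  j = 1..k-1.
Step k = 1:
  phi_11 = rho(1) = -0.2008.
Step k = 2:
  phi_22 = [rho(2) - phi_11 rho(1)] / [1 - phi_11 rho(1)] = [0.6459 - (-0.2008)(-0.2008)] / [1 - (-0.2008)(-0.2008)]
         = 0.60557936 / 0.95967936 = 0.631023.
  Update: phi_21 = phi_11 - phi_22 phi_11 = -0.2008 - (0.631023)(-0.2008) = -0.074091.
Step k = 3:
  phi_33 = [rho(3) - phi_21 rho(2) - phi_22 rho(1)] / [1 - phi_21 rho(1) - phi_22 rho(2)]
    numerator   = -0.2214 - (-0.074091)(0.6459) - (0.631023)(-0.2008) = -0.0468355
    denominator = 1 - (-0.074091)(-0.2008) - (0.631023)(0.6459) = 0.5775451
  phi_33 = -0.0468355 / 0.5775451 = -0.0811.
Therefore phi_{33} = -0.0811.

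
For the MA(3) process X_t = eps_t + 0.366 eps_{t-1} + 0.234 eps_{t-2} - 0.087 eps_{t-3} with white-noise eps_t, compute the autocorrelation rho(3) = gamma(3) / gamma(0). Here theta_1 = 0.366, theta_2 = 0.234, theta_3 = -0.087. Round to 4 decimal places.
\rho(3) = -0.0727

For an MA(q) process with theta_0 = 1, the autocovariance is
  gamma(k) = sigma^2 * sum_{i=0..q-k} theta_i * theta_{i+k},
and rho(k) = gamma(k) / gamma(0). Sigma^2 cancels.
  numerator   = (1)*(-0.087) = -0.087.
  denominator = (1)^2 + (0.366)^2 + (0.234)^2 + (-0.087)^2 = 1.196281.
  rho(3) = -0.087 / 1.196281 = -0.0727.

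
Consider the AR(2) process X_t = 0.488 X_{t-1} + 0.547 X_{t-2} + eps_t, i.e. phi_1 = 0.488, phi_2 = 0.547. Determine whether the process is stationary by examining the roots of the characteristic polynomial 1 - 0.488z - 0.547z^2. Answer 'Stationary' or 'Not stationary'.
\text{Not stationary}

The AR(p) characteristic polynomial is P(z) = 1 - 0.488z - 0.547z^2.
Stationarity requires all roots to lie outside the unit circle, i.e. |z| > 1 for every root.
Set 1 + (-0.488) z + (-0.547) z^2 = 0, i.e. a z^2 + b z + c = 0 with a = -0.547, b = -0.488, c = 1.
Discriminant D = b^2 - 4ac = (-0.488)^2 - 4*(-0.547)*1 = 0.238144 - (-2.188) = 2.426144.
D >= 0, so the roots are real: z = (-b +/- sqrt(D)) / (2a) = (0.488 +/- 1.557608) / (-1.094).
  z_1 = (0.488 + 1.557608) / (-1.094) = -1.8698,   |z_1| = 1.8698.
  z_2 = (0.488 - 1.557608) / (-1.094) = 0.9777,   |z_2| = 0.9777.
Moduli of all roots: 1.8698, 0.9777.
All moduli strictly greater than 1? No.
Verdict: Not stationary.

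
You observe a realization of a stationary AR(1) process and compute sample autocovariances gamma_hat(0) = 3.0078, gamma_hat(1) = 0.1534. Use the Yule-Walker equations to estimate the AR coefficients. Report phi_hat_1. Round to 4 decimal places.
\hat\phi_{1} = 0.0510

The Yule-Walker equations for an AR(p) process read, in matrix form,
  Gamma_p phi = r_p,   with   (Gamma_p)_{ij} = gamma(|i - j|),
                       (r_p)_i = gamma(i),   i,j = 1..p.
Substitute the sample gammas (Toeplitz matrix and right-hand side of size 1):
  Gamma_p = [[3.0078]]
  r_p     = [0.1534]
With p = 1 this is the single equation gamma(0) phi_1 = gamma(1):
  phi_hat_1 = gamma(1) / gamma(0) = 0.1534 / 3.0078 = 0.0510.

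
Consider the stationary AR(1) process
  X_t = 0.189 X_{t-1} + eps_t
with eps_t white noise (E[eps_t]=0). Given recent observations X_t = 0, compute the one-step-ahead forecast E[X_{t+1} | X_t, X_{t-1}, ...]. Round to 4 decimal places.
E[X_{t+1} \mid \mathcal F_t] = 0.0000

For an AR(p) model X_t = c + sum_i phi_i X_{t-i} + eps_t, the
one-step-ahead conditional mean is
  E[X_{t+1} | X_t, ...] = c + sum_i phi_i X_{t+1-i}.
Substitute known values:
  E[X_{t+1} | ...] = (0.189) * (0)
                   = 0.0000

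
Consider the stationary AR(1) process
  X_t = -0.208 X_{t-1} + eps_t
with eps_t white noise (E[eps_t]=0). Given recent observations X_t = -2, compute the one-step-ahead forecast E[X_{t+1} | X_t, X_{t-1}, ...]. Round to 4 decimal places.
E[X_{t+1} \mid \mathcal F_t] = 0.4160

For an AR(p) model X_t = c + sum_i phi_i X_{t-i} + eps_t, the
one-step-ahead conditional mean is
  E[X_{t+1} | X_t, ...] = c + sum_i phi_i X_{t+1-i}.
Substitute known values:
  E[X_{t+1} | ...] = (-0.208) * (-2)
                   = 0.4160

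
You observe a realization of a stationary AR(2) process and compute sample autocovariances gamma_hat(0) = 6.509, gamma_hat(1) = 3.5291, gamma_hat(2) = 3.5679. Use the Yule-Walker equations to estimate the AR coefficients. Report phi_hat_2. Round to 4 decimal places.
\hat\phi_{2} = 0.3600

The Yule-Walker equations for an AR(p) process read, in matrix form,
  Gamma_p phi = r_p,   with   (Gamma_p)_{ij} = gamma(|i - j|),
                       (r_p)_i = gamma(i),   i,j = 1..p.
Substitute the sample gammas (Toeplitz matrix and right-hand side of size 2):
  Gamma_p = [[6.509, 3.5291], [3.5291, 6.509]]
  r_p     = [3.5291, 3.5679]
Written out:
  6.509 phi_1 + 3.5291 phi_2 = 3.5291
  3.5291 phi_1 + 6.509 phi_2 = 3.5679
Solve by Cramer's rule:
  det = gamma(0)^2 - gamma(1)^2 = (6.509)^2 - (3.5291)^2 = 42.367081 - 12.45454681 = 29.91253419
  phi_hat_1 = [gamma(1) gamma(0) - gamma(1) gamma(2)] / det = [(3.5291)(6.509) - (3.5291)(3.5679)] / 29.91253419 = 10.37943601 / 29.91253419 = 0.347
  phi_hat_2 = [gamma(0) gamma(2) - gamma(1)^2] / det = [(6.509)(3.5679) - (3.5291)^2] / 29.91253419 = 10.76891429 / 29.91253419 = 0.36
So phi_hat = [0.3470, 0.3600].
Therefore phi_hat_2 = 0.3600.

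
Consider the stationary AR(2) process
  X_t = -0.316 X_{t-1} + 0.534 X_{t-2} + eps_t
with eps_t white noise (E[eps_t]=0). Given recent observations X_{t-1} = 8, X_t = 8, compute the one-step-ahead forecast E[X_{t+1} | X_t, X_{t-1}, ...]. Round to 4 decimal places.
E[X_{t+1} \mid \mathcal F_t] = 1.7440

For an AR(p) model X_t = c + sum_i phi_i X_{t-i} + eps_t, the
one-step-ahead conditional mean is
  E[X_{t+1} | X_t, ...] = c + sum_i phi_i X_{t+1-i}.
Substitute known values:
  E[X_{t+1} | ...] = (-0.316) * (8) + (0.534) * (8)
                   = 1.7440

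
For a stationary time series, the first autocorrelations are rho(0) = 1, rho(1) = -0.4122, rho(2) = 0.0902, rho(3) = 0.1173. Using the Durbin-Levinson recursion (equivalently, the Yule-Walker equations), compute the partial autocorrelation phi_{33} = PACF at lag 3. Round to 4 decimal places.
\phi_{33} = 0.1440

The PACF at lag k is phi_{kk}, the last component of the solution
to the Yule-Walker system G_k phi = r_k where
  (G_k)_{ij} = rho(|i - j|), (r_k)_i = rho(i), i,j = 1..k.
Equivalently, Durbin-Levinson gives phi_{kk} iteratively:
  phi_{11} = rho(1)
  phi_{kk} = [rho(k) - sum_{j=1..k-1} phi_{k-1,j} rho(k-j)]
            / [1 - sum_{j=1..k-1} phi_{k-1,j} rho(j)],
  phi_{k,j} = phi_{k-1,j} - phi_{kk} phi_{k-1,k-j},  j = 1..k-1.
Step k = 1:
  phi_11 = rho(1) = -0.4122.
Step k = 2:
  phi_22 = [rho(2) - phi_11 rho(1)] / [1 - phi_11 rho(1)] = [0.0902 - (-0.4122)(-0.4122)] / [1 - (-0.4122)(-0.4122)]
         = -0.07970884 / 0.83009116 = -0.096024.
  Update: phi_21 = phi_11 - phi_22 phi_11 = -0.4122 - (-0.096024)(-0.4122) = -0.451781.
Step k = 3:
  phi_33 = [rho(3) - phi_21 rho(2) - phi_22 rho(1)] / [1 - phi_21 rho(1) - phi_22 rho(2)]
    numerator   = 0.1173 - (-0.451781)(0.0902) - (-0.096024)(-0.4122) = 0.11846949
    denominator = 1 - (-0.451781)(-0.4122) - (-0.096024)(0.0902) = 0.82243718
  phi_33 = 0.11846949 / 0.82243718 = 0.144.
Therefore phi_{33} = 0.1440.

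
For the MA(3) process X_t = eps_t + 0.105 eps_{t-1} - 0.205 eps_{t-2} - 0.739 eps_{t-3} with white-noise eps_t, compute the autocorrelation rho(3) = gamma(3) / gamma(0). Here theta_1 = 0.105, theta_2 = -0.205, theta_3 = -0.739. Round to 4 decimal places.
\rho(3) = -0.4621

For an MA(q) process with theta_0 = 1, the autocovariance is
  gamma(k) = sigma^2 * sum_{i=0..q-k} theta_i * theta_{i+k},
and rho(k) = gamma(k) / gamma(0). Sigma^2 cancels.
  numerator   = (1)*(-0.739) = -0.739.
  denominator = (1)^2 + (0.105)^2 + (-0.205)^2 + (-0.739)^2 = 1.599171.
  rho(3) = -0.739 / 1.599171 = -0.4621.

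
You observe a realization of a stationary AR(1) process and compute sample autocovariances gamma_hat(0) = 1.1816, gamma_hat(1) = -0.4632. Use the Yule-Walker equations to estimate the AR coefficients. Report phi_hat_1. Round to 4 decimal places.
\hat\phi_{1} = -0.3920

The Yule-Walker equations for an AR(p) process read, in matrix form,
  Gamma_p phi = r_p,   with   (Gamma_p)_{ij} = gamma(|i - j|),
                       (r_p)_i = gamma(i),   i,j = 1..p.
Substitute the sample gammas (Toeplitz matrix and right-hand side of size 1):
  Gamma_p = [[1.1816]]
  r_p     = [-0.4632]
With p = 1 this is the single equation gamma(0) phi_1 = gamma(1):
  phi_hat_1 = gamma(1) / gamma(0) = -0.4632 / 1.1816 = -0.3920.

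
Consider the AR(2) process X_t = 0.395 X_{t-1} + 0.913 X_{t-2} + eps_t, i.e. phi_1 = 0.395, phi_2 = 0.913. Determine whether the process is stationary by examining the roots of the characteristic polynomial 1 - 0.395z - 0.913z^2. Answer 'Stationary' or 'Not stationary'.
\text{Not stationary}

The AR(p) characteristic polynomial is P(z) = 1 - 0.395z - 0.913z^2.
Stationarity requires all roots to lie outside the unit circle, i.e. |z| > 1 for every root.
Set 1 + (-0.395) z + (-0.913) z^2 = 0, i.e. a z^2 + b z + c = 0 with a = -0.913, b = -0.395, c = 1.
Discriminant D = b^2 - 4ac = (-0.395)^2 - 4*(-0.913)*1 = 0.156025 - (-3.652) = 3.808025.
D >= 0, so the roots are real: z = (-b +/- sqrt(D)) / (2a) = (0.395 +/- 1.951416) / (-1.826).
  z_1 = (0.395 + 1.951416) / (-1.826) = -1.285,   |z_1| = 1.285.
  z_2 = (0.395 - 1.951416) / (-1.826) = 0.8524,   |z_2| = 0.8524.
Moduli of all roots: 1.2850, 0.8524.
All moduli strictly greater than 1? No.
Verdict: Not stationary.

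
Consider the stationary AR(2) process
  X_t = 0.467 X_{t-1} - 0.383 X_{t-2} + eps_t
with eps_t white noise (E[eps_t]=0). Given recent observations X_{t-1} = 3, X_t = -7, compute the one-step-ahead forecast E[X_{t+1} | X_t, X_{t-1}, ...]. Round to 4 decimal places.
E[X_{t+1} \mid \mathcal F_t] = -4.4180

For an AR(p) model X_t = c + sum_i phi_i X_{t-i} + eps_t, the
one-step-ahead conditional mean is
  E[X_{t+1} | X_t, ...] = c + sum_i phi_i X_{t+1-i}.
Substitute known values:
  E[X_{t+1} | ...] = (0.467) * (-7) + (-0.383) * (3)
                   = -4.4180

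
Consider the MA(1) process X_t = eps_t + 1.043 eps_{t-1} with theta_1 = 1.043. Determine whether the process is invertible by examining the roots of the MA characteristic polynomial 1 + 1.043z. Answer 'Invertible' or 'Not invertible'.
\text{Not invertible}

The MA(q) characteristic polynomial is P(z) = 1 + 1.043z.
Invertibility requires all roots to lie outside the unit circle, i.e. |z| > 1 for every root.
This is linear in z: 1 + (1.043) z = 0  =>  z = -1/(1.043) = -0.958773,  |z| = 0.958773.
Moduli of all roots: 0.9588.
All moduli strictly greater than 1? No.
Verdict: Not invertible.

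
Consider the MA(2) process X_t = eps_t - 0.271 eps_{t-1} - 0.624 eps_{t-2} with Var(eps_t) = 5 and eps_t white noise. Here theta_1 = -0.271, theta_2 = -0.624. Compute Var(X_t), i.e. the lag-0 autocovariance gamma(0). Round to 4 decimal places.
\gamma(0) = 7.3141

For an MA(q) process X_t = eps_t + sum_i theta_i eps_{t-i} with
Var(eps_t) = sigma^2, the variance is
  gamma(0) = sigma^2 * (1 + sum_i theta_i^2).
  sum_i theta_i^2 = (-0.271)^2 + (-0.624)^2 = 0.073441 + 0.389376 = 0.462817.
  gamma(0) = 5 * (1 + 0.462817) = 5 * 1.462817 = 7.314085, which rounds to 7.3141.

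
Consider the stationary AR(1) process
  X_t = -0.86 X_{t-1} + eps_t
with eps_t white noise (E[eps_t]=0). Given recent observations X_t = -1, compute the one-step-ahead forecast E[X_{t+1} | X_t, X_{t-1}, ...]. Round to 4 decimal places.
E[X_{t+1} \mid \mathcal F_t] = 0.8600

For an AR(p) model X_t = c + sum_i phi_i X_{t-i} + eps_t, the
one-step-ahead conditional mean is
  E[X_{t+1} | X_t, ...] = c + sum_i phi_i X_{t+1-i}.
Substitute known values:
  E[X_{t+1} | ...] = (-0.86) * (-1)
                   = 0.8600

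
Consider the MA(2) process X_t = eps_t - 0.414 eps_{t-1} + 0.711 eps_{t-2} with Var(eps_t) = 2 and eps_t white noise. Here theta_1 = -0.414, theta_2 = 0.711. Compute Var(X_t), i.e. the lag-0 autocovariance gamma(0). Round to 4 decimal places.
\gamma(0) = 3.3538

For an MA(q) process X_t = eps_t + sum_i theta_i eps_{t-i} with
Var(eps_t) = sigma^2, the variance is
  gamma(0) = sigma^2 * (1 + sum_i theta_i^2).
  sum_i theta_i^2 = (-0.414)^2 + (0.711)^2 = 0.171396 + 0.505521 = 0.676917.
  gamma(0) = 2 * (1 + 0.676917) = 2 * 1.676917 = 3.353834, which rounds to 3.3538.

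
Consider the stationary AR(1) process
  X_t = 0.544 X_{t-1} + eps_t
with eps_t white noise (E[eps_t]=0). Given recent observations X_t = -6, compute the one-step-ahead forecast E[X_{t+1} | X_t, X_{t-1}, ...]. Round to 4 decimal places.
E[X_{t+1} \mid \mathcal F_t] = -3.2640

For an AR(p) model X_t = c + sum_i phi_i X_{t-i} + eps_t, the
one-step-ahead conditional mean is
  E[X_{t+1} | X_t, ...] = c + sum_i phi_i X_{t+1-i}.
Substitute known values:
  E[X_{t+1} | ...] = (0.544) * (-6)
                   = -3.2640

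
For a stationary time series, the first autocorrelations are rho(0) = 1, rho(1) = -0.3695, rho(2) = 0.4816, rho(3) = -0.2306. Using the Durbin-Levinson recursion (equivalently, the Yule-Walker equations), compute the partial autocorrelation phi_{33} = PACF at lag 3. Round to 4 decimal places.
\phi_{33} = 0.0329

The PACF at lag k is phi_{kk}, the last component of the solution
to the Yule-Walker system G_k phi = r_k where
  (G_k)_{ij} = rho(|i - j|), (r_k)_i = rho(i), i,j = 1..k.
Equivalently, Durbin-Levinson gives phi_{kk} iteratively:
  phi_{11} = rho(1)
  phi_{kk} = [rho(k) - sum_{j=1..k-1} phi_{k-1,j} rho(k-j)]
            / [1 - sum_{j=1..k-1} phi_{k-1,j} rho(j)],
  phi_{k,j} = phi_{k-1,j} - phi_{kk} phi_{k-1,k-j},  j = 1..k-1.
Step k = 1:
  phi_11 = rho(1) = -0.3695.
Step k = 2:
  phi_22 = [rho(2) - phi_11 rho(1)] / [1 - phi_11 rho(1)] = [0.4816 - (-0.3695)(-0.3695)] / [1 - (-0.3695)(-0.3695)]
         = 0.34506975 / 0.86346975 = 0.399632.
  Update: phi_21 = phi_11 - phi_22 phi_11 = -0.3695 - (0.399632)(-0.3695) = -0.221836.
Step k = 3:
  phi_33 = [rho(3) - phi_21 rho(2) - phi_22 rho(1)] / [1 - phi_21 rho(1) - phi_22 rho(2)]
    numerator   = -0.2306 - (-0.221836)(0.4816) - (0.399632)(-0.3695) = 0.02390014
    denominator = 1 - (-0.221836)(-0.3695) - (0.399632)(0.4816) = 0.72556899
  phi_33 = 0.02390014 / 0.72556899 = 0.0329.
Therefore phi_{33} = 0.0329.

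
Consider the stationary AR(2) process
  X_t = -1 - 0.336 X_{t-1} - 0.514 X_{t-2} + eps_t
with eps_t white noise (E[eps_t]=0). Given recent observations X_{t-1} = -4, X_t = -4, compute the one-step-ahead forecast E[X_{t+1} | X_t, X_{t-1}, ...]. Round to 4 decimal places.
E[X_{t+1} \mid \mathcal F_t] = 2.4000

For an AR(p) model X_t = c + sum_i phi_i X_{t-i} + eps_t, the
one-step-ahead conditional mean is
  E[X_{t+1} | X_t, ...] = c + sum_i phi_i X_{t+1-i}.
Substitute known values:
  E[X_{t+1} | ...] = -1 + (-0.336) * (-4) + (-0.514) * (-4)
                   = 2.4000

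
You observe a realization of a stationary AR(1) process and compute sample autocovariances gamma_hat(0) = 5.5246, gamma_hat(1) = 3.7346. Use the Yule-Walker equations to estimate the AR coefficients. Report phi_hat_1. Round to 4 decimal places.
\hat\phi_{1} = 0.6760

The Yule-Walker equations for an AR(p) process read, in matrix form,
  Gamma_p phi = r_p,   with   (Gamma_p)_{ij} = gamma(|i - j|),
                       (r_p)_i = gamma(i),   i,j = 1..p.
Substitute the sample gammas (Toeplitz matrix and right-hand side of size 1):
  Gamma_p = [[5.5246]]
  r_p     = [3.7346]
With p = 1 this is the single equation gamma(0) phi_1 = gamma(1):
  phi_hat_1 = gamma(1) / gamma(0) = 3.7346 / 5.5246 = 0.6760.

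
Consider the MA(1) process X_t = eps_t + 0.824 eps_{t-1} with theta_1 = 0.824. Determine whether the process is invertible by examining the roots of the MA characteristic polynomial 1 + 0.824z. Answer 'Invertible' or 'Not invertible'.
\text{Invertible}

The MA(q) characteristic polynomial is P(z) = 1 + 0.824z.
Invertibility requires all roots to lie outside the unit circle, i.e. |z| > 1 for every root.
This is linear in z: 1 + (0.824) z = 0  =>  z = -1/(0.824) = -1.213592,  |z| = 1.213592.
Moduli of all roots: 1.2136.
All moduli strictly greater than 1? Yes.
Verdict: Invertible.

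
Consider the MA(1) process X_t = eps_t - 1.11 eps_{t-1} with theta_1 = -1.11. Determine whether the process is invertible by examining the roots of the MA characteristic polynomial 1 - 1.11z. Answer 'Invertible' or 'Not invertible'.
\text{Not invertible}

The MA(q) characteristic polynomial is P(z) = 1 - 1.11z.
Invertibility requires all roots to lie outside the unit circle, i.e. |z| > 1 for every root.
This is linear in z: 1 + (-1.11) z = 0  =>  z = -1/(-1.11) = 0.900901,  |z| = 0.900901.
Moduli of all roots: 0.9009.
All moduli strictly greater than 1? No.
Verdict: Not invertible.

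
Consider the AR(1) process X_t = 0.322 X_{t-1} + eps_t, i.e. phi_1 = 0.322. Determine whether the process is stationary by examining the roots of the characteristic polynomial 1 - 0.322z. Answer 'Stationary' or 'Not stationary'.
\text{Stationary}

The AR(p) characteristic polynomial is P(z) = 1 - 0.322z.
Stationarity requires all roots to lie outside the unit circle, i.e. |z| > 1 for every root.
This is linear in z: 1 + (-0.322) z = 0  =>  z = -1/(-0.322) = 3.10559,  |z| = 3.10559.
Moduli of all roots: 3.1056.
All moduli strictly greater than 1? Yes.
Verdict: Stationary.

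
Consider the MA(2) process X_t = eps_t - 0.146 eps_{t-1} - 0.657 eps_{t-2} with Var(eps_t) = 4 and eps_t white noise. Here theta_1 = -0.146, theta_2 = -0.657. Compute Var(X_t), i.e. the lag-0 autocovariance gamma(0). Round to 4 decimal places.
\gamma(0) = 5.8119

For an MA(q) process X_t = eps_t + sum_i theta_i eps_{t-i} with
Var(eps_t) = sigma^2, the variance is
  gamma(0) = sigma^2 * (1 + sum_i theta_i^2).
  sum_i theta_i^2 = (-0.146)^2 + (-0.657)^2 = 0.021316 + 0.431649 = 0.452965.
  gamma(0) = 4 * (1 + 0.452965) = 4 * 1.452965 = 5.81186, which rounds to 5.8119.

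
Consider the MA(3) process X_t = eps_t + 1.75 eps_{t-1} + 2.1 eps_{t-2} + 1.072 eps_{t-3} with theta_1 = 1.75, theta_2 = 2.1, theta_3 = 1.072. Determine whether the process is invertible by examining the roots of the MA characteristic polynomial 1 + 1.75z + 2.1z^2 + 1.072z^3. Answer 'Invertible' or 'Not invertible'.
\text{Not invertible}

The MA(q) characteristic polynomial is P(z) = 1 + 1.75z + 2.1z^2 + 1.072z^3.
Invertibility requires all roots to lie outside the unit circle, i.e. |z| > 1 for every root.
Degree 3: look for a simple real root z0 first, then factor out (1 - z/z0) and solve the remaining quadratic.
Testing z0 = -1.25: P(-1.25) = 1 + (1.75)(-1.25) + (2.1)(-1.25)^2 + (1.072)(-1.25)^3
  = 1 + (-2.1875) + (3.28125) + (-2.09375) = 0.  So z_0 = -1.25 is a root, |z_0| = 1.25.
Divide out the factor (1 + 0.8 z) = (1 - z/z0) (since 1/z0 = -0.8):
  P(z) = (1 + 0.8 z)(1 + (0.95) z + (1.34) z^2)
  [check: z-coef 0.95 - (-0.8) = 1.75; z^2-coef 1.34 - (-0.8)(0.95) = 2.1; z^3-coef -(-0.8)(1.34) = 1.072.]
Remaining roots from the quadratic factor 1 + (0.95) z + (1.34) z^2:
  Set 1 + (0.95) z + (1.34) z^2 = 0, i.e. a z^2 + b z + c = 0 with a = 1.34, b = 0.95, c = 1.
  Discriminant D = b^2 - 4ac = (0.95)^2 - 4*(1.34)*1 = 0.9025 - (5.36) = -4.4575.
  D < 0, so the roots are the complex-conjugate pair z = (-b +/- i sqrt(-D)) / (2a) = -0.3545 +/- 0.7878i.
  For a conjugate pair |z|^2 = z * conj(z) = (product of roots) = c/a = 1/(1.34) = 0.746269, so |z| = sqrt(0.746269) = 0.8639 for both roots.
Moduli of all roots: 1.2500, 0.8639, 0.8639.
All moduli strictly greater than 1? No.
Verdict: Not invertible.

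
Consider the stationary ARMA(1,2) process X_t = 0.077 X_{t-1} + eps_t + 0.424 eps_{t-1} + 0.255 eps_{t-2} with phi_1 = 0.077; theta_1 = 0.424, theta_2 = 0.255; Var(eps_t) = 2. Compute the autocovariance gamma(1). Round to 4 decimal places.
\gamma(1) = 1.3095

Multiply the model equation by X_{t-k} and take expectations. With theta_0 = psi_0 = 1 and psi_j the MA(infinity) weights, this gives
  gamma(k) - sum_i phi_i gamma(k-i) = c_k,
  c_k = sigma^2 * sum_{j=k..q} theta_j psi_{j-k}   (c_k = 0 for k > q),
using gamma(-m) = gamma(m).
psi-weights needed (psi_j = theta_j + sum_i phi_i psi_{j-i}):
  psi_1 = theta_1 + phi_1 = 0.424 + (0.077) = 0.501
  psi_2 = theta_2 + phi_1 psi_1 = 0.255 + (0.077)(0.501) = 0.293577
Right-hand sides:
  c_0 = sigma^2 (1 + theta_1 psi_1 + theta_2 psi_2) = 2 * (1 + (0.424)(0.501) + (0.255)(0.293577)) = 2 * 1.287286 = 2.574572
  c_1 = sigma^2 (theta_1 + theta_2 psi_1) = 2 * (0.424 + (0.255)(0.501)) = 1.10351
  c_2 = sigma^2 theta_2 = 2 * (0.255) = 0.51
Equations for k = 0 and k = 1 (AR order 1):
  gamma(0) = phi_1 gamma(1) + c_0
  gamma(1) = phi_1 gamma(0) + c_1
Substituting the second into the first: gamma(0) (1 - phi_1^2) = c_0 + phi_1 c_1, so
  gamma(0) = (c_0 + phi_1 c_1) / (1 - phi_1^2) = (2.574572 + (0.077)(1.10351)) / (1 - (0.077)^2) = 2.659543 / 0.994071 = 2.675405.
  gamma(1) = phi_1 gamma(0) + c_1 = (0.077)(2.675405) + (1.10351) = 1.309516.
Therefore gamma(1) = 1.3095 (to 4 decimal places).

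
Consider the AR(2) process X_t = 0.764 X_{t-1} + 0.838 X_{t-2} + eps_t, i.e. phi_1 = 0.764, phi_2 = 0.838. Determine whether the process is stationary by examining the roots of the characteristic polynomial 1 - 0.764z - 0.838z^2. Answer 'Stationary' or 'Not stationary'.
\text{Not stationary}

The AR(p) characteristic polynomial is P(z) = 1 - 0.764z - 0.838z^2.
Stationarity requires all roots to lie outside the unit circle, i.e. |z| > 1 for every root.
Set 1 + (-0.764) z + (-0.838) z^2 = 0, i.e. a z^2 + b z + c = 0 with a = -0.838, b = -0.764, c = 1.
Discriminant D = b^2 - 4ac = (-0.764)^2 - 4*(-0.838)*1 = 0.583696 - (-3.352) = 3.935696.
D >= 0, so the roots are real: z = (-b +/- sqrt(D)) / (2a) = (0.764 +/- 1.983859) / (-1.676).
  z_1 = (0.764 + 1.983859) / (-1.676) = -1.6395,   |z_1| = 1.6395.
  z_2 = (0.764 - 1.983859) / (-1.676) = 0.7278,   |z_2| = 0.7278.
Moduli of all roots: 1.6395, 0.7278.
All moduli strictly greater than 1? No.
Verdict: Not stationary.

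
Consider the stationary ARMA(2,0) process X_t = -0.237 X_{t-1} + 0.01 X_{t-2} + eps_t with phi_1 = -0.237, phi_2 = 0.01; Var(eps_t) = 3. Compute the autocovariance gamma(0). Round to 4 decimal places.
\gamma(0) = 3.1827

Multiply the model equation by X_{t-k} and take expectations. With theta_0 = psi_0 = 1 and psi_j the MA(infinity) weights, this gives
  gamma(k) - sum_i phi_i gamma(k-i) = c_k,
  c_k = sigma^2 * sum_{j=k..q} theta_j psi_{j-k}   (c_k = 0 for k > q),
using gamma(-m) = gamma(m).
Pure AR (q = 0): c_0 = sigma^2 = 3, c_k = 0 for k >= 1.
Equations for k = 0, 1, 2 (AR order 2, c_2 = 0):
  (E0) gamma(0) = phi_1 gamma(1) + phi_2 gamma(2) + c_0
  (E1) gamma(1) = phi_1 gamma(0) + phi_2 gamma(1) + c_1
  (E2) gamma(2) = phi_1 gamma(1) + phi_2 gamma(0)
From (E1): gamma(1) = A gamma(0) + B with
  A = phi_1 / (1 - phi_2) = -0.237 / 0.99 = -0.239394,   B = c_1 / (1 - phi_2) = 0 / 0.99 = 0.
Insert (E2) into (E0): gamma(0) (1 - phi_2^2) = phi_1 (1 + phi_2) gamma(1) + c_0.
  phi_1 (1 + phi_2) = (-0.237)(1.01) = -0.23937,   1 - phi_2^2 = 0.9999.
Replace gamma(1) by A gamma(0) + B and collect gamma(0):
  gamma(0) [0.9999 - (-0.23937)(-0.239394)] = c_0 = 3
  gamma(0) * 0.942596 = 3
  gamma(0) = 3 / 0.942596 = 3.182699.
Therefore gamma(0) = 3.1827 (to 4 decimal places).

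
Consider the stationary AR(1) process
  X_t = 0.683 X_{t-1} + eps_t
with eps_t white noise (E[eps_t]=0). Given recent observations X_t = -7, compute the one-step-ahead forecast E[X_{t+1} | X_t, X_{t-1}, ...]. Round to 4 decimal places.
E[X_{t+1} \mid \mathcal F_t] = -4.7810

For an AR(p) model X_t = c + sum_i phi_i X_{t-i} + eps_t, the
one-step-ahead conditional mean is
  E[X_{t+1} | X_t, ...] = c + sum_i phi_i X_{t+1-i}.
Substitute known values:
  E[X_{t+1} | ...] = (0.683) * (-7)
                   = -4.7810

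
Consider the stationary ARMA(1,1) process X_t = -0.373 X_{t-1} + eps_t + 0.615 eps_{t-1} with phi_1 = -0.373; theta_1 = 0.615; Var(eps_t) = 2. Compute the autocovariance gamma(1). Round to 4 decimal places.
\gamma(1) = 0.4333

Multiply the model equation by X_{t-k} and take expectations. With theta_0 = psi_0 = 1 and psi_j the MA(infinity) weights, this gives
  gamma(k) - sum_i phi_i gamma(k-i) = c_k,
  c_k = sigma^2 * sum_{j=k..q} theta_j psi_{j-k}   (c_k = 0 for k > q),
using gamma(-m) = gamma(m).
psi-weights needed (psi_j = theta_j + sum_i phi_i psi_{j-i}):
  psi_1 = theta_1 + phi_1 = 0.615 + (-0.373) = 0.242
Right-hand sides:
  c_0 = sigma^2 (1 + theta_1 psi_1) = 2 * (1 + (0.615)(0.242)) = 2 * 1.14883 = 2.29766
  c_1 = sigma^2 theta_1 = 2 * (0.615) = 1.23
  c_2 = 0
Equations for k = 0 and k = 1 (AR order 1):
  gamma(0) = phi_1 gamma(1) + c_0
  gamma(1) = phi_1 gamma(0) + c_1
Substituting the second into the first: gamma(0) (1 - phi_1^2) = c_0 + phi_1 c_1, so
  gamma(0) = (c_0 + phi_1 c_1) / (1 - phi_1^2) = (2.29766 + (-0.373)(1.23)) / (1 - (-0.373)^2) = 1.83887 / 0.860871 = 2.136058.
  gamma(1) = phi_1 gamma(0) + c_1 = (-0.373)(2.136058) + (1.23) = 0.433251.
Therefore gamma(1) = 0.4333 (to 4 decimal places).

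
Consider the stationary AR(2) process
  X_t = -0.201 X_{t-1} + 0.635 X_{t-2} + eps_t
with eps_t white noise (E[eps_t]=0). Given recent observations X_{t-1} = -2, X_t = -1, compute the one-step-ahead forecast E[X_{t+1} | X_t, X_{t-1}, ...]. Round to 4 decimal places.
E[X_{t+1} \mid \mathcal F_t] = -1.0690

For an AR(p) model X_t = c + sum_i phi_i X_{t-i} + eps_t, the
one-step-ahead conditional mean is
  E[X_{t+1} | X_t, ...] = c + sum_i phi_i X_{t+1-i}.
Substitute known values:
  E[X_{t+1} | ...] = (-0.201) * (-1) + (0.635) * (-2)
                   = -1.0690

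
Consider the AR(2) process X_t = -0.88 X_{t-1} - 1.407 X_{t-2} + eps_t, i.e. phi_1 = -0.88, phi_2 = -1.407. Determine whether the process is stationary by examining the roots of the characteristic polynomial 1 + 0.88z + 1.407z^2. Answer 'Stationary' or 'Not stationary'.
\text{Not stationary}

The AR(p) characteristic polynomial is P(z) = 1 + 0.88z + 1.407z^2.
Stationarity requires all roots to lie outside the unit circle, i.e. |z| > 1 for every root.
Set 1 + (0.88) z + (1.407) z^2 = 0, i.e. a z^2 + b z + c = 0 with a = 1.407, b = 0.88, c = 1.
Discriminant D = b^2 - 4ac = (0.88)^2 - 4*(1.407)*1 = 0.7744 - (5.628) = -4.8536.
D < 0, so the roots are the complex-conjugate pair z = (-b +/- i sqrt(-D)) / (2a) = -0.3127 +/- 0.7829i.
For a conjugate pair |z|^2 = z * conj(z) = (product of roots) = c/a = 1/(1.407) = 0.710732, so |z| = sqrt(0.710732) = 0.843 for both roots.
Moduli of all roots: 0.8430, 0.8430.
All moduli strictly greater than 1? No.
Verdict: Not stationary.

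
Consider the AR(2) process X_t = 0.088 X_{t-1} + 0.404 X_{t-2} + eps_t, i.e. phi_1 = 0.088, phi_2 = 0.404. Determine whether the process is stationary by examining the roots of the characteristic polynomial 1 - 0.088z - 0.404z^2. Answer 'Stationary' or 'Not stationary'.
\text{Stationary}

The AR(p) characteristic polynomial is P(z) = 1 - 0.088z - 0.404z^2.
Stationarity requires all roots to lie outside the unit circle, i.e. |z| > 1 for every root.
Set 1 + (-0.088) z + (-0.404) z^2 = 0, i.e. a z^2 + b z + c = 0 with a = -0.404, b = -0.088, c = 1.
Discriminant D = b^2 - 4ac = (-0.088)^2 - 4*(-0.404)*1 = 0.007744 - (-1.616) = 1.623744.
D >= 0, so the roots are real: z = (-b +/- sqrt(D)) / (2a) = (0.088 +/- 1.274262) / (-0.808).
  z_1 = (0.088 + 1.274262) / (-0.808) = -1.686,   |z_1| = 1.686.
  z_2 = (0.088 - 1.274262) / (-0.808) = 1.4681,   |z_2| = 1.4681.
Moduli of all roots: 1.6860, 1.4681.
All moduli strictly greater than 1? Yes.
Verdict: Stationary.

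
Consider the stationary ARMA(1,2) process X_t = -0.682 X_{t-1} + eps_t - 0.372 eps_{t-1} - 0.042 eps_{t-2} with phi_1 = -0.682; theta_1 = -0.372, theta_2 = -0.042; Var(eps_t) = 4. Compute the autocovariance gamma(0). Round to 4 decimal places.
\gamma(0) = 11.8695

Multiply the model equation by X_{t-k} and take expectations. With theta_0 = psi_0 = 1 and psi_j the MA(infinity) weights, this gives
  gamma(k) - sum_i phi_i gamma(k-i) = c_k,
  c_k = sigma^2 * sum_{j=k..q} theta_j psi_{j-k}   (c_k = 0 for k > q),
using gamma(-m) = gamma(m).
psi-weights needed (psi_j = theta_j + sum_i phi_i psi_{j-i}):
  psi_1 = theta_1 + phi_1 = -0.372 + (-0.682) = -1.054
  psi_2 = theta_2 + phi_1 psi_1 = -0.042 + (-0.682)(-1.054) = 0.676828
Right-hand sides:
  c_0 = sigma^2 (1 + theta_1 psi_1 + theta_2 psi_2) = 4 * (1 + (-0.372)(-1.054) + (-0.042)(0.676828)) = 4 * 1.363661 = 5.454645
  c_1 = sigma^2 (theta_1 + theta_2 psi_1) = 4 * (-0.372 + (-0.042)(-1.054)) = -1.310928
  c_2 = sigma^2 theta_2 = 4 * (-0.042) = -0.168
Equations for k = 0 and k = 1 (AR order 1):
  gamma(0) = phi_1 gamma(1) + c_0
  gamma(1) = phi_1 gamma(0) + c_1
Substituting the second into the first: gamma(0) (1 - phi_1^2) = c_0 + phi_1 c_1, so
  gamma(0) = (c_0 + phi_1 c_1) / (1 - phi_1^2) = (5.454645 + (-0.682)(-1.310928)) / (1 - (-0.682)^2) = 6.348698 / 0.534876 = 11.869476.
Therefore gamma(0) = 11.8695 (to 4 decimal places).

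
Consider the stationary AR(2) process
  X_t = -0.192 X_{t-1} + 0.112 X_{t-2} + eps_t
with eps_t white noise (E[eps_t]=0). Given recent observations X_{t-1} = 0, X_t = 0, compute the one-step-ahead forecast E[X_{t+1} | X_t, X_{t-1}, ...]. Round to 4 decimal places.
E[X_{t+1} \mid \mathcal F_t] = 0.0000

For an AR(p) model X_t = c + sum_i phi_i X_{t-i} + eps_t, the
one-step-ahead conditional mean is
  E[X_{t+1} | X_t, ...] = c + sum_i phi_i X_{t+1-i}.
Substitute known values:
  E[X_{t+1} | ...] = (-0.192) * (0) + (0.112) * (0)
                   = 0.0000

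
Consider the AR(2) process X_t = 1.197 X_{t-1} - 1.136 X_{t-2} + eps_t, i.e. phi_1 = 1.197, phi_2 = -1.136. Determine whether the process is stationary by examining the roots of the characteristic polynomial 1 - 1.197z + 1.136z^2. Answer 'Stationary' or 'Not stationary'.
\text{Not stationary}

The AR(p) characteristic polynomial is P(z) = 1 - 1.197z + 1.136z^2.
Stationarity requires all roots to lie outside the unit circle, i.e. |z| > 1 for every root.
Set 1 + (-1.197) z + (1.136) z^2 = 0, i.e. a z^2 + b z + c = 0 with a = 1.136, b = -1.197, c = 1.
Discriminant D = b^2 - 4ac = (-1.197)^2 - 4*(1.136)*1 = 1.432809 - (4.544) = -3.111191.
D < 0, so the roots are the complex-conjugate pair z = (-b +/- i sqrt(-D)) / (2a) = 0.5268 +/- 0.7763i.
For a conjugate pair |z|^2 = z * conj(z) = (product of roots) = c/a = 1/(1.136) = 0.880282, so |z| = sqrt(0.880282) = 0.9382 for both roots.
Moduli of all roots: 0.9382, 0.9382.
All moduli strictly greater than 1? No.
Verdict: Not stationary.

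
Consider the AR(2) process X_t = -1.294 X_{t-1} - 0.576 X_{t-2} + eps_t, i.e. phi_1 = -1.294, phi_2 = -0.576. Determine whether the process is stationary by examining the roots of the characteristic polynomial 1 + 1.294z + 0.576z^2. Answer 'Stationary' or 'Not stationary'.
\text{Stationary}

The AR(p) characteristic polynomial is P(z) = 1 + 1.294z + 0.576z^2.
Stationarity requires all roots to lie outside the unit circle, i.e. |z| > 1 for every root.
Set 1 + (1.294) z + (0.576) z^2 = 0, i.e. a z^2 + b z + c = 0 with a = 0.576, b = 1.294, c = 1.
Discriminant D = b^2 - 4ac = (1.294)^2 - 4*(0.576)*1 = 1.674436 - (2.304) = -0.629564.
D < 0, so the roots are the complex-conjugate pair z = (-b +/- i sqrt(-D)) / (2a) = -1.1233 +/- 0.6888i.
For a conjugate pair |z|^2 = z * conj(z) = (product of roots) = c/a = 1/(0.576) = 1.736111, so |z| = sqrt(1.736111) = 1.3176 for both roots.
Moduli of all roots: 1.3176, 1.3176.
All moduli strictly greater than 1? Yes.
Verdict: Stationary.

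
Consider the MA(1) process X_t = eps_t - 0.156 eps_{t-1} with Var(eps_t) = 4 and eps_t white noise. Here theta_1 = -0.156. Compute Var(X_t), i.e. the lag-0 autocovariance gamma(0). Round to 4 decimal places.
\gamma(0) = 4.0973

For an MA(q) process X_t = eps_t + sum_i theta_i eps_{t-i} with
Var(eps_t) = sigma^2, the variance is
  gamma(0) = sigma^2 * (1 + sum_i theta_i^2).
  sum_i theta_i^2 = (-0.156)^2 = 0.024336.
  gamma(0) = 4 * (1 + 0.024336) = 4 * 1.024336 = 4.097344, which rounds to 4.0973.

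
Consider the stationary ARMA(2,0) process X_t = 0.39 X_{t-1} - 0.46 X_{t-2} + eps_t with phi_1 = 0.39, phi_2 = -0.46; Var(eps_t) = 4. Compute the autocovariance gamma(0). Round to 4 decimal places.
\gamma(0) = 5.4634

Multiply the model equation by X_{t-k} and take expectations. With theta_0 = psi_0 = 1 and psi_j the MA(infinity) weights, this gives
  gamma(k) - sum_i phi_i gamma(k-i) = c_k,
  c_k = sigma^2 * sum_{j=k..q} theta_j psi_{j-k}   (c_k = 0 for k > q),
using gamma(-m) = gamma(m).
Pure AR (q = 0): c_0 = sigma^2 = 4, c_k = 0 for k >= 1.
Equations for k = 0, 1, 2 (AR order 2, c_2 = 0):
  (E0) gamma(0) = phi_1 gamma(1) + phi_2 gamma(2) + c_0
  (E1) gamma(1) = phi_1 gamma(0) + phi_2 gamma(1) + c_1
  (E2) gamma(2) = phi_1 gamma(1) + phi_2 gamma(0)
From (E1): gamma(1) = A gamma(0) + B with
  A = phi_1 / (1 - phi_2) = 0.39 / 1.46 = 0.267123,   B = c_1 / (1 - phi_2) = 0 / 1.46 = 0.
Insert (E2) into (E0): gamma(0) (1 - phi_2^2) = phi_1 (1 + phi_2) gamma(1) + c_0.
  phi_1 (1 + phi_2) = (0.39)(0.54) = 0.2106,   1 - phi_2^2 = 0.7884.
Replace gamma(1) by A gamma(0) + B and collect gamma(0):
  gamma(0) [0.7884 - (0.2106)(0.267123)] = c_0 = 4
  gamma(0) * 0.732144 = 4
  gamma(0) = 4 / 0.732144 = 5.463407.
Therefore gamma(0) = 5.4634 (to 4 decimal places).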